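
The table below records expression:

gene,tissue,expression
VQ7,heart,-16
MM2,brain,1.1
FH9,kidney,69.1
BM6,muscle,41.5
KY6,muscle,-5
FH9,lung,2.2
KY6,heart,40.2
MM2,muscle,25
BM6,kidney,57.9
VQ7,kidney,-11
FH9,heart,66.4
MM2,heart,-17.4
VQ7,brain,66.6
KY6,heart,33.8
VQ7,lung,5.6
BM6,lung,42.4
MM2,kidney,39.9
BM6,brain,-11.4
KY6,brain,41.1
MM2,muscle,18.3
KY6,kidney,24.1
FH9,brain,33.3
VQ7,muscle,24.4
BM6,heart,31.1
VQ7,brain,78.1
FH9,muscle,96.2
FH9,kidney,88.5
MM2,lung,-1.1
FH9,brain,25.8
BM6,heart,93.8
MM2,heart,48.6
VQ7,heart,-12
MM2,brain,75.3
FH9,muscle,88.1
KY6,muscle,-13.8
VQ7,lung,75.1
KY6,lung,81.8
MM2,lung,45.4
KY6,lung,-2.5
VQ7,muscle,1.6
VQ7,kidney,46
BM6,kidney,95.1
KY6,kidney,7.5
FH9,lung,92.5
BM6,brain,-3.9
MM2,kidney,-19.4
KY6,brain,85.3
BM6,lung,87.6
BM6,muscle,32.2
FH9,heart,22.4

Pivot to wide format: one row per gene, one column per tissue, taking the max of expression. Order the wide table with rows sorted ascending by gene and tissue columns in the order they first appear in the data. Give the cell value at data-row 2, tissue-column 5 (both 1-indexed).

With rows sorted ascending by gene, row 2 is gene=FH9. tissue columns in first-appearance order: heart, brain, kidney, muscle, lung; column 5 is lung.
Long rows with gene=FH9, tissue=lung: max(2.2, 92.5) = 92.5.

92.5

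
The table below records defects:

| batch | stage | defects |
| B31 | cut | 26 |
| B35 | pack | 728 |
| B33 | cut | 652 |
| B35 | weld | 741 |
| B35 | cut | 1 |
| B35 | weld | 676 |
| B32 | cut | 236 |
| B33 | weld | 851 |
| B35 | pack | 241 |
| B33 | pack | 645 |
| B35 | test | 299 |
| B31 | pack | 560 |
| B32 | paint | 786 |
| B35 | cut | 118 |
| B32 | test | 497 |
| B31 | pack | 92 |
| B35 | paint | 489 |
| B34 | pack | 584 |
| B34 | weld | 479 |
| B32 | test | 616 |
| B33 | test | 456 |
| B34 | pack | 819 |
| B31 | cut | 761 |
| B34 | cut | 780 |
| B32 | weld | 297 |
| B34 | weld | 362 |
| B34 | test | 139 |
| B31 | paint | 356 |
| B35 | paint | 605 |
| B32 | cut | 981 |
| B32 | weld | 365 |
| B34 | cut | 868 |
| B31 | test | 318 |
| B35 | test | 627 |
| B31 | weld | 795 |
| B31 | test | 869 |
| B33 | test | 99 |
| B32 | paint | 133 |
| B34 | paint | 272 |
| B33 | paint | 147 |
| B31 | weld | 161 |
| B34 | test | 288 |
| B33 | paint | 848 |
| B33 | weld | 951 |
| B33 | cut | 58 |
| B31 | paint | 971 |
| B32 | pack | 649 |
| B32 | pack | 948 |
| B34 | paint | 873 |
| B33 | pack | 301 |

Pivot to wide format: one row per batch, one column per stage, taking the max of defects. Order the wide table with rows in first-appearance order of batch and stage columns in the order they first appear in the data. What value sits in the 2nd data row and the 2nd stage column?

With rows in first-appearance order of batch, row 2 is batch=B35. stage columns in first-appearance order: cut, pack, weld, test, paint; column 2 is pack.
Long rows with batch=B35, stage=pack: max(728, 241) = 728.

728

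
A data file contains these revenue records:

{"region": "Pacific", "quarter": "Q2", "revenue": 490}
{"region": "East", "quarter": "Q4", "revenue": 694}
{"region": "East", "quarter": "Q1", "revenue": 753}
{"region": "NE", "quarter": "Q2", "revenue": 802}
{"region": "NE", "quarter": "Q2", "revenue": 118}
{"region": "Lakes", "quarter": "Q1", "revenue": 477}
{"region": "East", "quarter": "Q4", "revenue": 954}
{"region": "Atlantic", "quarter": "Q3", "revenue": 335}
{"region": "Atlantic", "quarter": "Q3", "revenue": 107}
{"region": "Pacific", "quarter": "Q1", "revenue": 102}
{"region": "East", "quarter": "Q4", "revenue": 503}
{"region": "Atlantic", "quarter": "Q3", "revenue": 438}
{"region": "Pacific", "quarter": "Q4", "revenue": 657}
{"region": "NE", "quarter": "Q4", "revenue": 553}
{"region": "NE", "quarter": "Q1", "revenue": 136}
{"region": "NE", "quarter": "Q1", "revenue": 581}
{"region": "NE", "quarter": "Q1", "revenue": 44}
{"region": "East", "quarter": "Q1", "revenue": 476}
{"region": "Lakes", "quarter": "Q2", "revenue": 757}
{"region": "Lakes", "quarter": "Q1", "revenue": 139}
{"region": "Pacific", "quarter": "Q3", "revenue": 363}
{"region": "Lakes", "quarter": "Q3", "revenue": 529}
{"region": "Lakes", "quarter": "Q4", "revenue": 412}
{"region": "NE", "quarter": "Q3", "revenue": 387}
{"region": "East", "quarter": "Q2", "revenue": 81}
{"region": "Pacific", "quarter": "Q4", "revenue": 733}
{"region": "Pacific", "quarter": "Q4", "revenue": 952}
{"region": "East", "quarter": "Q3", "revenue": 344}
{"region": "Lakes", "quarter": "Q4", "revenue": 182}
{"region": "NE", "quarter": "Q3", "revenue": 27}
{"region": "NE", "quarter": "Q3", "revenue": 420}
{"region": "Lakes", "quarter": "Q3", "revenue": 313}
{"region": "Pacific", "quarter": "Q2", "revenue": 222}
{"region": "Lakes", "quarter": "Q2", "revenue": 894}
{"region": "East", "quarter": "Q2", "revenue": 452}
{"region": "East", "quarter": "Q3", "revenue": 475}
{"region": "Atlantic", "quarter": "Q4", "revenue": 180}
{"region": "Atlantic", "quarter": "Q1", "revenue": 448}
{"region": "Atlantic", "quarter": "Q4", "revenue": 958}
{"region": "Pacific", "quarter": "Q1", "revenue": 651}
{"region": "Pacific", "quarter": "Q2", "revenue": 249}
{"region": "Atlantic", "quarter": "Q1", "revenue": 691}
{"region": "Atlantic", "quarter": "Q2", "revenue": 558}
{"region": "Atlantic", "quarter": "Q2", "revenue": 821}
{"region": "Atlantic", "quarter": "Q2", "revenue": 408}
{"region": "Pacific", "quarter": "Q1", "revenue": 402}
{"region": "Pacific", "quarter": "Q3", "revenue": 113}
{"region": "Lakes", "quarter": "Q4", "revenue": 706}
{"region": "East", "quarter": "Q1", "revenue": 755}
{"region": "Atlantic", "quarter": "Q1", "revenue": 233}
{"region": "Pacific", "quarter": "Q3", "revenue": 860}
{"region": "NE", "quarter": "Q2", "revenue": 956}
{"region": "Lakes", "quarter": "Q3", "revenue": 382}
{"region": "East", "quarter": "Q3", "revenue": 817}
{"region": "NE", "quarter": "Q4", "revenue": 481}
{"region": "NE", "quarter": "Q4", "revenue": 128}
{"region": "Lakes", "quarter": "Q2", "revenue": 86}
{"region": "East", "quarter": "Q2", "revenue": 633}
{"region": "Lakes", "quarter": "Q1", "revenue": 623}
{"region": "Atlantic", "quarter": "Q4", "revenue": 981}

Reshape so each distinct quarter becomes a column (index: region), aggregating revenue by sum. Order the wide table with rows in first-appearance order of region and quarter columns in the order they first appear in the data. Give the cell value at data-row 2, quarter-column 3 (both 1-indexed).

With rows in first-appearance order of region, row 2 is region=East. quarter columns in first-appearance order: Q2, Q4, Q1, Q3; column 3 is Q1.
Long rows with region=East, quarter=Q1: 753 + 476 + 755 = 1984.

1984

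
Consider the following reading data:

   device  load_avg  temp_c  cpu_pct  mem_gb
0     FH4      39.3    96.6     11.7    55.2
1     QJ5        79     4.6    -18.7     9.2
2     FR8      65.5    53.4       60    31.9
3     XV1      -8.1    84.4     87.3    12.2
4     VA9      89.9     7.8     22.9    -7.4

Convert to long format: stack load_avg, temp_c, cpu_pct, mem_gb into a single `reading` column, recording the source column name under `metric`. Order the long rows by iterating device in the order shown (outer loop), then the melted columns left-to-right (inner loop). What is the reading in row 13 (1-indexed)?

-8.1

20 rows total (5 × 4). Row 13: index ⌊(13-1)/4⌋ = 3 into device → XV1; (13-1) mod 4 = 0 into the melted columns → load_avg.
So row 13 is (XV1, load_avg, -8.1); reading = -8.1.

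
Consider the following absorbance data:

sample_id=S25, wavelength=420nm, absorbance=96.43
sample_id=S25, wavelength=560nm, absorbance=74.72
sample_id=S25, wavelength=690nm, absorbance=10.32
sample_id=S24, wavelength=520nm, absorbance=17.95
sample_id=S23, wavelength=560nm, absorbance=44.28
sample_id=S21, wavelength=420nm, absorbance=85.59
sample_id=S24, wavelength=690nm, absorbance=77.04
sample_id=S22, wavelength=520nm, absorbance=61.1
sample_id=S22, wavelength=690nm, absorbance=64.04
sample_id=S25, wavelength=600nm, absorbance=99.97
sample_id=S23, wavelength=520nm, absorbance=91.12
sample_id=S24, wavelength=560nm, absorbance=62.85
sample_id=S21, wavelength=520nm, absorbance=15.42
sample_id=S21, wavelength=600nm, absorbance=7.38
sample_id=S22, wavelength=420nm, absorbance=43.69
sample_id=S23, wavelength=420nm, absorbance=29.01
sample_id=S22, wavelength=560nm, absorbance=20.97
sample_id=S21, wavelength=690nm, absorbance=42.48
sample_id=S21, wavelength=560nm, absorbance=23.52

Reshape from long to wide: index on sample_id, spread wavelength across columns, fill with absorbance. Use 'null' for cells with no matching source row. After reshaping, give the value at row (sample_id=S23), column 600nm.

No long-format row has sample_id=S23 and wavelength=600nm, so the cell is null.

null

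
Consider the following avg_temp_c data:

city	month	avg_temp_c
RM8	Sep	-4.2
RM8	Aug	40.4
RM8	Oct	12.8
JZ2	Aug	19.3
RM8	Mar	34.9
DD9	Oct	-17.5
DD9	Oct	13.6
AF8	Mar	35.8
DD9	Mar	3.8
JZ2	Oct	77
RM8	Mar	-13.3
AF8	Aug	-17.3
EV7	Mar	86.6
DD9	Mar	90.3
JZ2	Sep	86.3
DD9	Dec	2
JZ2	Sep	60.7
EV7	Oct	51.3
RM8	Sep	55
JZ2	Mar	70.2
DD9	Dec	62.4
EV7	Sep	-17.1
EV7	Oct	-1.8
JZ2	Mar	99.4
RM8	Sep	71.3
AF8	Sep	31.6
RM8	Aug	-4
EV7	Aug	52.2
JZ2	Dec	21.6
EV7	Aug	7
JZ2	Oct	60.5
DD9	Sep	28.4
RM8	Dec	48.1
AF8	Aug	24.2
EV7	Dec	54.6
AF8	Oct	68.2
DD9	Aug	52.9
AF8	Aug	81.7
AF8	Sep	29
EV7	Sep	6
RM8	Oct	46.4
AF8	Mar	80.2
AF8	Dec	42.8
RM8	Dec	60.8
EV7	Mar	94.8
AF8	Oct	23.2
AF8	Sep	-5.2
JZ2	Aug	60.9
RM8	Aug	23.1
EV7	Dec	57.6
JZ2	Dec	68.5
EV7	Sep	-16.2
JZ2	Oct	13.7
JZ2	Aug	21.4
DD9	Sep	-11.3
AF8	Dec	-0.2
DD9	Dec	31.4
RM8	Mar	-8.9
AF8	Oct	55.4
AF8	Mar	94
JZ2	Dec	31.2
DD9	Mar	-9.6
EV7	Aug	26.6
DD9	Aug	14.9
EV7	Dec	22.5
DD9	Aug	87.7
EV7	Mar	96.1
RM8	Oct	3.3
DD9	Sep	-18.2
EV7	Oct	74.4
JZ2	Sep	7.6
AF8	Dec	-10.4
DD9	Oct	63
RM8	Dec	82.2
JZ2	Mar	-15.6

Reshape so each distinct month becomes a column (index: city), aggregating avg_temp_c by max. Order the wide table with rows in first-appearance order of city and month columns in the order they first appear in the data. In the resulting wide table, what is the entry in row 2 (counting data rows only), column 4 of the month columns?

99.4

With rows in first-appearance order of city, row 2 is city=JZ2. month columns in first-appearance order: Sep, Aug, Oct, Mar, Dec; column 4 is Mar.
Long rows with city=JZ2, month=Mar: max(70.2, 99.4, -15.6) = 99.4.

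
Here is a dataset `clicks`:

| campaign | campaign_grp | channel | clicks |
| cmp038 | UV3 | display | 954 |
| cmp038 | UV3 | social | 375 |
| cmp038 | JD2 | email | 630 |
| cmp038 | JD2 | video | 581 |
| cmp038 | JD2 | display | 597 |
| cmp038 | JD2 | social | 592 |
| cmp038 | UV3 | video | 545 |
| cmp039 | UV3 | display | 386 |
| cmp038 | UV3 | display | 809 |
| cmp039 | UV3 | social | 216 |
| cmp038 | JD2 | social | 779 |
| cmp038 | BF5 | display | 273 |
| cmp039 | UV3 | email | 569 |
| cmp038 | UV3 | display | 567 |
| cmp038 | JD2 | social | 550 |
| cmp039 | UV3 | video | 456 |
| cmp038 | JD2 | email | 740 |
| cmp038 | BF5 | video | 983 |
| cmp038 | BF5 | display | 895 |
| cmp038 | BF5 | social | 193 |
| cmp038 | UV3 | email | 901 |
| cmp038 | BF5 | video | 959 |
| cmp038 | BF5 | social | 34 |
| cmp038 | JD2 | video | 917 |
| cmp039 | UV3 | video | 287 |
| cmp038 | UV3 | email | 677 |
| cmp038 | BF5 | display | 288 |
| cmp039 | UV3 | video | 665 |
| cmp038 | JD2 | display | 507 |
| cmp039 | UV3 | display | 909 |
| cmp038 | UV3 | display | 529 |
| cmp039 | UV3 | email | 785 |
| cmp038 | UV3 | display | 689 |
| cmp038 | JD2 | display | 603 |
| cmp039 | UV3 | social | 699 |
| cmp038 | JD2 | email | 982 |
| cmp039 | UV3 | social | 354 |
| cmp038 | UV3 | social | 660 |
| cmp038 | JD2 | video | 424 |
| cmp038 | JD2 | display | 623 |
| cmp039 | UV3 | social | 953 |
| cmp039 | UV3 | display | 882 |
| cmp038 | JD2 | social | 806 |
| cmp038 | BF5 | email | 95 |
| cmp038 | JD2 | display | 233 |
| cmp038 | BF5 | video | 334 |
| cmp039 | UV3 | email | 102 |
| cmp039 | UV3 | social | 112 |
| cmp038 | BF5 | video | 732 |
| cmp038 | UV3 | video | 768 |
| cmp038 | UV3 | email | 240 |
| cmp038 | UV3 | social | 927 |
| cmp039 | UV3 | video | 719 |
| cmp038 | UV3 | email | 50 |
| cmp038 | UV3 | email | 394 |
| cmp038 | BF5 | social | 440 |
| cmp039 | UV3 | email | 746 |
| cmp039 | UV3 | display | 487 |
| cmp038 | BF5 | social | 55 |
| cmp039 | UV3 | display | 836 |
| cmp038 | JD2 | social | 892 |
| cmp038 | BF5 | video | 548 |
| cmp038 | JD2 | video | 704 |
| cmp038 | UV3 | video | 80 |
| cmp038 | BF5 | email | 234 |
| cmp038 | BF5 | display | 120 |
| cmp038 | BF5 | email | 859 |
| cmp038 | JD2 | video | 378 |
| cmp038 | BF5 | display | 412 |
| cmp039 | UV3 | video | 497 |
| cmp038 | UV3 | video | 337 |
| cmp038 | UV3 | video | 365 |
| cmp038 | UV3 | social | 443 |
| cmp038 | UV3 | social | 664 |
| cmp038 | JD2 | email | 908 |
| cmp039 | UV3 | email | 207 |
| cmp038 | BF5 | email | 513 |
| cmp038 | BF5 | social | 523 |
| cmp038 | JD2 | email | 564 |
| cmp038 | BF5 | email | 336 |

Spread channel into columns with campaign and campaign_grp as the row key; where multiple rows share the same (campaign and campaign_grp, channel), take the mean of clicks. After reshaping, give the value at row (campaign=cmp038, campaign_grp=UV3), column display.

Rows with campaign=cmp038, campaign_grp=UV3 and channel=display: clicks values are 954, 809, 567, 529, 689.
(954 + 809 + 567 + 529 + 689) / 5 = 709.60.

709.60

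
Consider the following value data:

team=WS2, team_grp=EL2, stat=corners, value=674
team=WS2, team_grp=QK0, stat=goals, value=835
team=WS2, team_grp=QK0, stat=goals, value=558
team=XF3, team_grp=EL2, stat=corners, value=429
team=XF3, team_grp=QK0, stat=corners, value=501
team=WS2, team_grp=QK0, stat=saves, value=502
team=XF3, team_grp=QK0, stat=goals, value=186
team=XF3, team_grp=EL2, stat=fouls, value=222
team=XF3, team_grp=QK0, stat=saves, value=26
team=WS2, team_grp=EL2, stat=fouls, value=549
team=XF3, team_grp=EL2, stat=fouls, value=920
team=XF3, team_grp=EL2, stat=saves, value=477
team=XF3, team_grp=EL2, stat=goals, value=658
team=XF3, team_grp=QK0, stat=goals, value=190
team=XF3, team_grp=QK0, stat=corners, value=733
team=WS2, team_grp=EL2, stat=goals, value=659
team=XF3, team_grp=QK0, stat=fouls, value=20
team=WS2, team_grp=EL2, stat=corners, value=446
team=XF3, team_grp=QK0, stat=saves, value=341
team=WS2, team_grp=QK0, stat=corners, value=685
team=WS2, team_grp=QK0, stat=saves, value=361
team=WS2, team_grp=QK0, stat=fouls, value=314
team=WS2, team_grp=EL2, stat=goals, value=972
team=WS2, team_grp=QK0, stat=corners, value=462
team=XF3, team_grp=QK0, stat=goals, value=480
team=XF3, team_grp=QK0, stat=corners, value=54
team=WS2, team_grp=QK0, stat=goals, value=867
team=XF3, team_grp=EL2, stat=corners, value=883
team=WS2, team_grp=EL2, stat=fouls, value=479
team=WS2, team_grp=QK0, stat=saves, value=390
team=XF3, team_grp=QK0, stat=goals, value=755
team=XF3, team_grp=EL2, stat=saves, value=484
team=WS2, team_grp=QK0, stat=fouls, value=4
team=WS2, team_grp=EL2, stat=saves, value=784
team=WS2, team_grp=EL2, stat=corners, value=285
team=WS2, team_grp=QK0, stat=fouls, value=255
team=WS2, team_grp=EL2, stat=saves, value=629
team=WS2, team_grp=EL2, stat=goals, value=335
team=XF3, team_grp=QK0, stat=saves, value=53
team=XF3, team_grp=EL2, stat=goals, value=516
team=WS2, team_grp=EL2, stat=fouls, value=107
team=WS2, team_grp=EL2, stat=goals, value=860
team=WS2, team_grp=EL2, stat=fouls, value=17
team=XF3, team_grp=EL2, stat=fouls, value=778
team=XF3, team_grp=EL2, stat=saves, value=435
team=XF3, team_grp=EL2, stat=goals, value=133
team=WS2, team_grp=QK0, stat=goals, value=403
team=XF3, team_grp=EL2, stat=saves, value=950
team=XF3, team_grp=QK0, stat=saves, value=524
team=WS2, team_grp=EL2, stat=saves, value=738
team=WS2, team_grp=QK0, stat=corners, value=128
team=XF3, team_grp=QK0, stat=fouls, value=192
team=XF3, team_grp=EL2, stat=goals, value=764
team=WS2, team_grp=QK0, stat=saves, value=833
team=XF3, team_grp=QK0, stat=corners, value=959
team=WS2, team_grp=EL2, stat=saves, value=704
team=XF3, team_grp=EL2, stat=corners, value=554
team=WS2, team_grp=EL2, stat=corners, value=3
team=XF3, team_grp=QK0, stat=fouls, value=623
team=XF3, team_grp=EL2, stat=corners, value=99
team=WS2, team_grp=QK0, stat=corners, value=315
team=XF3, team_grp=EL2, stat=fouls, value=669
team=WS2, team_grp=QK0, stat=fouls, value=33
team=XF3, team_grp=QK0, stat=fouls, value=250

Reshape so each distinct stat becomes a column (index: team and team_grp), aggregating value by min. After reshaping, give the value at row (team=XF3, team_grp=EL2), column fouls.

Rows with team=XF3, team_grp=EL2 and stat=fouls: value values are 222, 920, 778, 669.
min(222, 920, 778, 669) = 222.

222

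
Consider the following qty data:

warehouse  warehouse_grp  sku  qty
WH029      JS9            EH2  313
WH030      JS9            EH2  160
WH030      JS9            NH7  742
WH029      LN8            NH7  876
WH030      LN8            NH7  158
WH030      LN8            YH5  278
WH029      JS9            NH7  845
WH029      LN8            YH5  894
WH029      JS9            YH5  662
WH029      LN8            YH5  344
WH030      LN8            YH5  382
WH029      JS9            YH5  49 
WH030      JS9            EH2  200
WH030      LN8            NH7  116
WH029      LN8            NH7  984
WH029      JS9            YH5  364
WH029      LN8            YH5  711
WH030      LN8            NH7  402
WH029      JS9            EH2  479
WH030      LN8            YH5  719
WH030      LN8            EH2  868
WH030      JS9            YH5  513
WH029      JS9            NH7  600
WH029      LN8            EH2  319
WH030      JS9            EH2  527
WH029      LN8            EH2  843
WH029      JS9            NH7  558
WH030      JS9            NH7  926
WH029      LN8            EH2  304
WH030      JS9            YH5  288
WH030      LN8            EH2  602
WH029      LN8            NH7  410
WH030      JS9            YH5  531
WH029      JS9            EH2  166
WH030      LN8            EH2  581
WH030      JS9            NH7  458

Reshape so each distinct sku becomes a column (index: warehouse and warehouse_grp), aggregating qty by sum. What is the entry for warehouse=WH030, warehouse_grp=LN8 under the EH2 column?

Rows with warehouse=WH030, warehouse_grp=LN8 and sku=EH2: qty values are 868, 602, 581.
868 + 602 + 581 = 2051.

2051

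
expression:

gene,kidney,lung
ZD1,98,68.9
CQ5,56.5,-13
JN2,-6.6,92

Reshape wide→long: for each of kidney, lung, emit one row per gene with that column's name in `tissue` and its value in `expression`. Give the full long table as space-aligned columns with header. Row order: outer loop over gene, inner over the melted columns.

Each (gene, column) pair becomes one row: 3 × 2 = 6 rows.
For example, (ZD1, kidney) → expression=98.

gene  tissue  expression
ZD1   kidney  98        
ZD1   lung    68.9      
CQ5   kidney  56.5      
CQ5   lung    -13       
JN2   kidney  -6.6      
JN2   lung    92        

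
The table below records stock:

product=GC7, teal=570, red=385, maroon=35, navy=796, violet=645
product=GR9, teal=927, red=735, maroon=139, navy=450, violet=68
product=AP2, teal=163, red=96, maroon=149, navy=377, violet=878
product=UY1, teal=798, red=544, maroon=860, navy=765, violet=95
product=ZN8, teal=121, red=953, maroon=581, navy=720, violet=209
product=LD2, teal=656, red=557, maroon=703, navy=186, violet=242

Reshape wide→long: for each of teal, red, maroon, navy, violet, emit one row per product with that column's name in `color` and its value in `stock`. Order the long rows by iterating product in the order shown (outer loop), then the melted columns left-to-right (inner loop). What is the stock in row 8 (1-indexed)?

30 rows total (6 × 5). Row 8: index ⌊(8-1)/5⌋ = 1 into product → GR9; (8-1) mod 5 = 2 into the melted columns → maroon.
So row 8 is (GR9, maroon, 139); stock = 139.

139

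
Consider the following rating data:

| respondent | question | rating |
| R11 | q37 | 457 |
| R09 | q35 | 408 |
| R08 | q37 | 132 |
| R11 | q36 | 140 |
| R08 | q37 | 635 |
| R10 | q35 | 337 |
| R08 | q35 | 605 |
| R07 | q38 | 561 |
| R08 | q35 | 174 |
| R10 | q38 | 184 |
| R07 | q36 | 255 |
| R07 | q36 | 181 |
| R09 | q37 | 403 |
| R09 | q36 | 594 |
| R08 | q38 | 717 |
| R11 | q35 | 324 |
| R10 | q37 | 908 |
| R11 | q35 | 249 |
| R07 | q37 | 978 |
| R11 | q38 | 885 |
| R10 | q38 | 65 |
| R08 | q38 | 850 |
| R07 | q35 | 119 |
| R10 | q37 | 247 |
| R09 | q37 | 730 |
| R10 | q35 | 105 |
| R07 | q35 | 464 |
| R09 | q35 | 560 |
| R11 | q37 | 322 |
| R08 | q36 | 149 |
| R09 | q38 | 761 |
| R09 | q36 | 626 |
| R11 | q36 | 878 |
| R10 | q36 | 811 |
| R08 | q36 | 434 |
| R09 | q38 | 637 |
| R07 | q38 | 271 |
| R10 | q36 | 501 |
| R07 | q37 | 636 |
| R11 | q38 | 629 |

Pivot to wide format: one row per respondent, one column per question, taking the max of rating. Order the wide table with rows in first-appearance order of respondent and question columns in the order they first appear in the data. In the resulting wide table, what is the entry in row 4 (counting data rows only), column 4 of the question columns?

With rows in first-appearance order of respondent, row 4 is respondent=R10. question columns in first-appearance order: q37, q35, q36, q38; column 4 is q38.
Long rows with respondent=R10, question=q38: max(184, 65) = 184.

184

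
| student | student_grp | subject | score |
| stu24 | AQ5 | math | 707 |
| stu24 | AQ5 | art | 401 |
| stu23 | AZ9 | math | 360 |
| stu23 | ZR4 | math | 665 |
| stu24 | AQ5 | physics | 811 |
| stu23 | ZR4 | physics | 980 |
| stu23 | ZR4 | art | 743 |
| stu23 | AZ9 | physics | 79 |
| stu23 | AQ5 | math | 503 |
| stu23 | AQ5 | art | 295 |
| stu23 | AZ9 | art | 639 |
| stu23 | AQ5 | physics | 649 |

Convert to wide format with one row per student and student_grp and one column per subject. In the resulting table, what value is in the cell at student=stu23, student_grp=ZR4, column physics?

Wide layout: rows indexed by student and student_grp, columns are the 3 distinct subject values (math, art, physics).
Cell (student=stu23, student_grp=ZR4, subject=physics) draws from the long row where student=stu23, student_grp=ZR4 and subject=physics, which has score=980.

980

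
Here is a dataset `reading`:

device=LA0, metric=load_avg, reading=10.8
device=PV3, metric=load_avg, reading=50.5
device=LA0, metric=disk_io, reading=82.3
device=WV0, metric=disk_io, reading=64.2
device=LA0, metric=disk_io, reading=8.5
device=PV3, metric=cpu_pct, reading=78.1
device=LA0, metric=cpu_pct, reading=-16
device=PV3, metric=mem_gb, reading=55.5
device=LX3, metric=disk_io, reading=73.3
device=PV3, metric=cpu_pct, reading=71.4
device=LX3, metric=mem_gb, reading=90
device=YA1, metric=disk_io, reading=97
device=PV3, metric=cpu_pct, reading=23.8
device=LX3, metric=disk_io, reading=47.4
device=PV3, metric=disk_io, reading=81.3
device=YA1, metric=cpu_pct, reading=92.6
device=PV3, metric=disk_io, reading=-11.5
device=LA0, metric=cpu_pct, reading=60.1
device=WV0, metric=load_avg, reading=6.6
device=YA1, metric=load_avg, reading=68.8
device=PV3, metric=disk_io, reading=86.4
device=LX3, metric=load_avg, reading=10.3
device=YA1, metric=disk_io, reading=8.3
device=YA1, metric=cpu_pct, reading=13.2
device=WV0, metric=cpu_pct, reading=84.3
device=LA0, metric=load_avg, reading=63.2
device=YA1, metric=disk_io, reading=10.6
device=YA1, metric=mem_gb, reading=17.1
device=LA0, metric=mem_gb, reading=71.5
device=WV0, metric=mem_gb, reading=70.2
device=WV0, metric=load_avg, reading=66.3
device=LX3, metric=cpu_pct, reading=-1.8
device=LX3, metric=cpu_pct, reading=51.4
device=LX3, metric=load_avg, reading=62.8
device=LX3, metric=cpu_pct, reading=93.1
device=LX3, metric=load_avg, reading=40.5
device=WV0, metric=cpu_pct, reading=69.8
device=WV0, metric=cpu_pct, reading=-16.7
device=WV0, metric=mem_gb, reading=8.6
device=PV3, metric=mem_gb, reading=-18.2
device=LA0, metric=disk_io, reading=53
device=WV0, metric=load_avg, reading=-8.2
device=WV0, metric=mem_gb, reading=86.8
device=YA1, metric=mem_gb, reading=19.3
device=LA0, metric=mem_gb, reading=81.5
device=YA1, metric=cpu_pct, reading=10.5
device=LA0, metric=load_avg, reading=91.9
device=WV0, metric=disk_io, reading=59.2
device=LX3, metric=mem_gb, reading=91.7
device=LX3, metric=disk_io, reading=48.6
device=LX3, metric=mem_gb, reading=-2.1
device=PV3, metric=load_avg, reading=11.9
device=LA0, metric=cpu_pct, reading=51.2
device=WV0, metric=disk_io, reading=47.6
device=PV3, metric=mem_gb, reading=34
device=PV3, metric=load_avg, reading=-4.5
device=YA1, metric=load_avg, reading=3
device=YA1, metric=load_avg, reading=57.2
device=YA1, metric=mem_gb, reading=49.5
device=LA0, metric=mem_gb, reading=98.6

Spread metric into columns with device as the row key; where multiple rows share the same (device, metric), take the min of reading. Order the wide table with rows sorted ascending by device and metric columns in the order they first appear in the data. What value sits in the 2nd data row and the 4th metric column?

-2.1

With rows sorted ascending by device, row 2 is device=LX3. metric columns in first-appearance order: load_avg, disk_io, cpu_pct, mem_gb; column 4 is mem_gb.
Long rows with device=LX3, metric=mem_gb: min(90, 91.7, -2.1) = -2.1.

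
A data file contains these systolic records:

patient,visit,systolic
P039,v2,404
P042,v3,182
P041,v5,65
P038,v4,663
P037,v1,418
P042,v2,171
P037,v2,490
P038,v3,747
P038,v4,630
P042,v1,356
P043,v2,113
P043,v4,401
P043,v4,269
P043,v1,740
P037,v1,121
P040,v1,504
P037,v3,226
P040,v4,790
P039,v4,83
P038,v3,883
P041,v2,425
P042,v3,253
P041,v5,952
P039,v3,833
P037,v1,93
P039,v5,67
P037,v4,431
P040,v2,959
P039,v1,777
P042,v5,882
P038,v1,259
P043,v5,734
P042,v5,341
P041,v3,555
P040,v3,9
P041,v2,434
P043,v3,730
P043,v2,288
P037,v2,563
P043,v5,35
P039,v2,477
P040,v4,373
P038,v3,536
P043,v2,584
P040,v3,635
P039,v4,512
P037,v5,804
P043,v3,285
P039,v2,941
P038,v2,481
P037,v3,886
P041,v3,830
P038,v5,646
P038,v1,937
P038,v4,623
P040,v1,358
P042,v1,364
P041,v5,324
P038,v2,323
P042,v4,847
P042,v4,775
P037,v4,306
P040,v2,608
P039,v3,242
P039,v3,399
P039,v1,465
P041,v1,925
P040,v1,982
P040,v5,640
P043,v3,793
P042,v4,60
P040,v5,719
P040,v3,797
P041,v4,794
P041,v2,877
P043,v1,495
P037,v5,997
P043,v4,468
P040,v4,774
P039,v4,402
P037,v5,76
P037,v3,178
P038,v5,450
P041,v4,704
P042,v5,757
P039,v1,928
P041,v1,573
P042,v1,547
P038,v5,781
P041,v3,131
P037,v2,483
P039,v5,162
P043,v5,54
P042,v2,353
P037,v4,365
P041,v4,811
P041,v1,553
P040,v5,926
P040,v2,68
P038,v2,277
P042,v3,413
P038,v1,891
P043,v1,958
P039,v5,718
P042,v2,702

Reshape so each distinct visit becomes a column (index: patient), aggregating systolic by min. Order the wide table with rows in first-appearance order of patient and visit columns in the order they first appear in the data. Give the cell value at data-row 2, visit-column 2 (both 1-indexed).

With rows in first-appearance order of patient, row 2 is patient=P042. visit columns in first-appearance order: v2, v3, v5, v4, v1; column 2 is v3.
Long rows with patient=P042, visit=v3: min(182, 253, 413) = 182.

182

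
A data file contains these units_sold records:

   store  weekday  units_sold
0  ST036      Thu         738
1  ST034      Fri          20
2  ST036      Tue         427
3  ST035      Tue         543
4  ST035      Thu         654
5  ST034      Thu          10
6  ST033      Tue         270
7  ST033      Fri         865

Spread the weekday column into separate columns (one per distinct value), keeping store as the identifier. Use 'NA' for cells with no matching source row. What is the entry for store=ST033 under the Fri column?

The long row with store=ST033, weekday=Fri has units_sold=865.

865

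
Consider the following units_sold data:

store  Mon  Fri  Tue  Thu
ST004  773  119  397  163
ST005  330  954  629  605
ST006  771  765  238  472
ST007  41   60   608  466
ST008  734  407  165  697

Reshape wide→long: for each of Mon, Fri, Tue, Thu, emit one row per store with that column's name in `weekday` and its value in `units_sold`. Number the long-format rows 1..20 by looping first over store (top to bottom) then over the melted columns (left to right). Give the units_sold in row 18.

20 rows total (5 × 4). Row 18: index ⌊(18-1)/4⌋ = 4 into store → ST008; (18-1) mod 4 = 1 into the melted columns → Fri.
So row 18 is (ST008, Fri, 407); units_sold = 407.

407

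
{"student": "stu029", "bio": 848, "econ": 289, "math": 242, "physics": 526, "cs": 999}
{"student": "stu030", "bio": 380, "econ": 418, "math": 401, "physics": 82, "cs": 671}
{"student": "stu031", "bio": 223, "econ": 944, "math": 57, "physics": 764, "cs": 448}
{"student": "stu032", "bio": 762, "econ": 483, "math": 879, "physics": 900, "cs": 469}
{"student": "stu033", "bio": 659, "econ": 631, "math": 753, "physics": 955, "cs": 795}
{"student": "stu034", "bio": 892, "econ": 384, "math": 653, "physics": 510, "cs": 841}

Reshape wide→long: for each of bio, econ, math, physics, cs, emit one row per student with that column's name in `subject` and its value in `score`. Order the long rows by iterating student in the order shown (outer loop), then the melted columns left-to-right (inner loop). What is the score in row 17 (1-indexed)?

483

30 rows total (6 × 5). Row 17: index ⌊(17-1)/5⌋ = 3 into student → stu032; (17-1) mod 5 = 1 into the melted columns → econ.
So row 17 is (stu032, econ, 483); score = 483.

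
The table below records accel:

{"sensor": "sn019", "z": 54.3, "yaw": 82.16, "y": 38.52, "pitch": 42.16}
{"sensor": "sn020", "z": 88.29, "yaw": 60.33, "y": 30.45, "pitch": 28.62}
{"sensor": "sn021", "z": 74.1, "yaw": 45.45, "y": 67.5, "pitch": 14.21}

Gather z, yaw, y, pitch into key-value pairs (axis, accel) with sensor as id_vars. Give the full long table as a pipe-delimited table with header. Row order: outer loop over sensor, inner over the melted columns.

Each (sensor, column) pair becomes one row: 3 × 4 = 12 rows.
For example, (sn019, z) → accel=54.3.

| sensor | axis | accel |
| sn019 | z | 54.3 |
| sn019 | yaw | 82.16 |
| sn019 | y | 38.52 |
| sn019 | pitch | 42.16 |
| sn020 | z | 88.29 |
| sn020 | yaw | 60.33 |
| sn020 | y | 30.45 |
| sn020 | pitch | 28.62 |
| sn021 | z | 74.1 |
| sn021 | yaw | 45.45 |
| sn021 | y | 67.5 |
| sn021 | pitch | 14.21 |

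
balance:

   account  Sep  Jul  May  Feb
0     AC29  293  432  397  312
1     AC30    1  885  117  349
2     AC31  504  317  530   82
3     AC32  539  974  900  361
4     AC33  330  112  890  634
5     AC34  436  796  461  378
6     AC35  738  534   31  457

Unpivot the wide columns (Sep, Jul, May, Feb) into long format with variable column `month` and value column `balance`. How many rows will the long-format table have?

7 account values × 4 melted columns = 28 rows.

28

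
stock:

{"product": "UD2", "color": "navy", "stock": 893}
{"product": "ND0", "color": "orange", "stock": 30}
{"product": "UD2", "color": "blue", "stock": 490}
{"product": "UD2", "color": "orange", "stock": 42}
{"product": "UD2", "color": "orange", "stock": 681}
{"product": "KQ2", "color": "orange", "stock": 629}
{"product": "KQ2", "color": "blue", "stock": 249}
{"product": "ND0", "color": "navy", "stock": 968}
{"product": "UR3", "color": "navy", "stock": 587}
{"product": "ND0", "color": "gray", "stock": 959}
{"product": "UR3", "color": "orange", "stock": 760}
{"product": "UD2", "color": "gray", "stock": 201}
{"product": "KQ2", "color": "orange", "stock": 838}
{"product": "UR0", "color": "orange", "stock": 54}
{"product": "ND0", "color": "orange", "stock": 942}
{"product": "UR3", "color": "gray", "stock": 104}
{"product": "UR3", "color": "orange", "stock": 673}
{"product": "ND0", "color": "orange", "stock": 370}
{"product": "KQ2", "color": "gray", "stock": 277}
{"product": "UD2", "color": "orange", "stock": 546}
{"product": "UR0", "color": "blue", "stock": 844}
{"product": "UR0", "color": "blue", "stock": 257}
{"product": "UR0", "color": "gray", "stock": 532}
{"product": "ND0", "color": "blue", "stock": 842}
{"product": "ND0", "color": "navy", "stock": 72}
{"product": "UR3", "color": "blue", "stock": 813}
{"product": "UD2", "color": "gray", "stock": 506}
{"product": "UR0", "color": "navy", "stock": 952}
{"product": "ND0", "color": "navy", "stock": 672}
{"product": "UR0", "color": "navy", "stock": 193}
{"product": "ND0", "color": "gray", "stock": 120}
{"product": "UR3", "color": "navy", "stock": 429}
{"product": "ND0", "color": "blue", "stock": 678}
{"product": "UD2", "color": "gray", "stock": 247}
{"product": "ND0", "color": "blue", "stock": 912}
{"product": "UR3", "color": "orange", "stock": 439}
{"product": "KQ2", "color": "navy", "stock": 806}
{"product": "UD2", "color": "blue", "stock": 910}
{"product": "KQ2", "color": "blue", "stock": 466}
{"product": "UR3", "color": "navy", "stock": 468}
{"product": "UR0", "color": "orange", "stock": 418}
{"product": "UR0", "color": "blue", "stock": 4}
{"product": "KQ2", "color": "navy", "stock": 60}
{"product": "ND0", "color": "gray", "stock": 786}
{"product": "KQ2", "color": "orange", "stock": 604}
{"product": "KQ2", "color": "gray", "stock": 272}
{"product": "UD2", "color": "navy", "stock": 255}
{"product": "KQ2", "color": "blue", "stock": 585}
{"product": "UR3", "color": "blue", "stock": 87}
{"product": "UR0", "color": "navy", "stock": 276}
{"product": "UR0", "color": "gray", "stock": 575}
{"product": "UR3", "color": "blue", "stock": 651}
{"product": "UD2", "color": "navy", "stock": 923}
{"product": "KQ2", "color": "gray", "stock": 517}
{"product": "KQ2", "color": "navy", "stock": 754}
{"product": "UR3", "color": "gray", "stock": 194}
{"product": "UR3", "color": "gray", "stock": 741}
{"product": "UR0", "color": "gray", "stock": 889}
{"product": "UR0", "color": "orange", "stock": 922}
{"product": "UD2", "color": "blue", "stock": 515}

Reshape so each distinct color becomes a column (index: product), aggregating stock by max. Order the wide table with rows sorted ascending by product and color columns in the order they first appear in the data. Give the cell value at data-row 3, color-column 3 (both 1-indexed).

With rows sorted ascending by product, row 3 is product=UD2. color columns in first-appearance order: navy, orange, blue, gray; column 3 is blue.
Long rows with product=UD2, color=blue: max(490, 910, 515) = 910.

910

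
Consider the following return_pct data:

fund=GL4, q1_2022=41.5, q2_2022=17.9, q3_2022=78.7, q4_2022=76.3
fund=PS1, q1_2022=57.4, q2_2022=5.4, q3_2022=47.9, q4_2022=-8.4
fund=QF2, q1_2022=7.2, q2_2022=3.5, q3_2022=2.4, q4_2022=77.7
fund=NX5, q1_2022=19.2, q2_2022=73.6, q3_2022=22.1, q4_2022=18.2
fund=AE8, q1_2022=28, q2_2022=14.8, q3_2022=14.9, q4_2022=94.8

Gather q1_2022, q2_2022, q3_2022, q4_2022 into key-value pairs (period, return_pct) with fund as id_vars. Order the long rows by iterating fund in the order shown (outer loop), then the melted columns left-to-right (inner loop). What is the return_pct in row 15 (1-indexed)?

20 rows total (5 × 4). Row 15: index ⌊(15-1)/4⌋ = 3 into fund → NX5; (15-1) mod 4 = 2 into the melted columns → q3_2022.
So row 15 is (NX5, q3_2022, 22.1); return_pct = 22.1.

22.1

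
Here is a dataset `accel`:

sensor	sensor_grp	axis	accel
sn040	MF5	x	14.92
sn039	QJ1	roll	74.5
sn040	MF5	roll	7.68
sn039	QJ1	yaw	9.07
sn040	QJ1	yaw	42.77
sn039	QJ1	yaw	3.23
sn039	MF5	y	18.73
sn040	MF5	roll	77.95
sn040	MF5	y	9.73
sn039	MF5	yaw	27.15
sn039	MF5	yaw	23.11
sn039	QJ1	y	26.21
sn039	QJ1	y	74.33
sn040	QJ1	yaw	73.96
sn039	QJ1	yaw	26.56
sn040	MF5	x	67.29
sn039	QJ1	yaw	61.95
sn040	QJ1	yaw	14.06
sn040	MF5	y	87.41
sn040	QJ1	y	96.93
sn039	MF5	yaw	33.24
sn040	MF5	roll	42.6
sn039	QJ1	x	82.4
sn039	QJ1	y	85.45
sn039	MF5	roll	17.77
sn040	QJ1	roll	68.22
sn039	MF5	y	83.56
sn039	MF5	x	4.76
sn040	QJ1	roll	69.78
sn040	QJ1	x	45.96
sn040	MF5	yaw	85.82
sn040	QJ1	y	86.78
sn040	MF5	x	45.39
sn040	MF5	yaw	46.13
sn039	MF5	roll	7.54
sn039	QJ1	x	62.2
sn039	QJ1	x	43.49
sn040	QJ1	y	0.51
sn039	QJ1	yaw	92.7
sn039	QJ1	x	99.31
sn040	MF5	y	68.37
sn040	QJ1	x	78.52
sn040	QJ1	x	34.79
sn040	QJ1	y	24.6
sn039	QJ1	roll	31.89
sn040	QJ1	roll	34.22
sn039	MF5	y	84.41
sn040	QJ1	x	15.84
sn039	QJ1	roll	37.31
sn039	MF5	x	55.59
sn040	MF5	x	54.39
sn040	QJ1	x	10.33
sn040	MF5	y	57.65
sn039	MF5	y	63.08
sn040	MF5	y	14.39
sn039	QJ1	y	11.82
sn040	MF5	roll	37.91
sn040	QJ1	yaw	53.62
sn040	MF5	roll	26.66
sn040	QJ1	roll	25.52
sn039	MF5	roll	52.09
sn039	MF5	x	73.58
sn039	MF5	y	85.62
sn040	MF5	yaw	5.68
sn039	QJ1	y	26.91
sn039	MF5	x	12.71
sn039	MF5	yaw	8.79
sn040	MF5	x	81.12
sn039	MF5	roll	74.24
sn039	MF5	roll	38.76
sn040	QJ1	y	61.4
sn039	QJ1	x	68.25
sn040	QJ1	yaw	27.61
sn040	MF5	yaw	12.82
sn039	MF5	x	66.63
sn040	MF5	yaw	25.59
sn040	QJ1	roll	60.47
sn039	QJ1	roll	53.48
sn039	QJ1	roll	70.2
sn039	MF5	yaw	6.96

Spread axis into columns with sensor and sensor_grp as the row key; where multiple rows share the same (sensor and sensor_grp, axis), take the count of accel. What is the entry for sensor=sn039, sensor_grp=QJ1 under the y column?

Rows with sensor=sn039, sensor_grp=QJ1 and axis=y: accel values are 26.21, 74.33, 85.45, 11.82, 26.91.
5 rows match — count = 5.

5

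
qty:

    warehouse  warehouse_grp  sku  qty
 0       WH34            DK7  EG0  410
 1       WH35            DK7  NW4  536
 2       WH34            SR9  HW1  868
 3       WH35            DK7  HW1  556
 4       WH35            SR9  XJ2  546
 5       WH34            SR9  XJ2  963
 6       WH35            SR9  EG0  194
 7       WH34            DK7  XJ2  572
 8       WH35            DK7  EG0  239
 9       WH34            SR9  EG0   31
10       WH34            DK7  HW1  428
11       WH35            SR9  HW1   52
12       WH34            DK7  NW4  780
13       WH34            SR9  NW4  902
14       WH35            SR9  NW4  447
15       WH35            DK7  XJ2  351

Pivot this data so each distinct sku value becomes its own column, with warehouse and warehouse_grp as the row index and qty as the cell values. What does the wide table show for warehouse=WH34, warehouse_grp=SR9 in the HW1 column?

Wide layout: rows indexed by warehouse and warehouse_grp, columns are the 4 distinct sku values (EG0, NW4, HW1, XJ2).
Cell (warehouse=WH34, warehouse_grp=SR9, sku=HW1) draws from the long row where warehouse=WH34, warehouse_grp=SR9 and sku=HW1, which has qty=868.

868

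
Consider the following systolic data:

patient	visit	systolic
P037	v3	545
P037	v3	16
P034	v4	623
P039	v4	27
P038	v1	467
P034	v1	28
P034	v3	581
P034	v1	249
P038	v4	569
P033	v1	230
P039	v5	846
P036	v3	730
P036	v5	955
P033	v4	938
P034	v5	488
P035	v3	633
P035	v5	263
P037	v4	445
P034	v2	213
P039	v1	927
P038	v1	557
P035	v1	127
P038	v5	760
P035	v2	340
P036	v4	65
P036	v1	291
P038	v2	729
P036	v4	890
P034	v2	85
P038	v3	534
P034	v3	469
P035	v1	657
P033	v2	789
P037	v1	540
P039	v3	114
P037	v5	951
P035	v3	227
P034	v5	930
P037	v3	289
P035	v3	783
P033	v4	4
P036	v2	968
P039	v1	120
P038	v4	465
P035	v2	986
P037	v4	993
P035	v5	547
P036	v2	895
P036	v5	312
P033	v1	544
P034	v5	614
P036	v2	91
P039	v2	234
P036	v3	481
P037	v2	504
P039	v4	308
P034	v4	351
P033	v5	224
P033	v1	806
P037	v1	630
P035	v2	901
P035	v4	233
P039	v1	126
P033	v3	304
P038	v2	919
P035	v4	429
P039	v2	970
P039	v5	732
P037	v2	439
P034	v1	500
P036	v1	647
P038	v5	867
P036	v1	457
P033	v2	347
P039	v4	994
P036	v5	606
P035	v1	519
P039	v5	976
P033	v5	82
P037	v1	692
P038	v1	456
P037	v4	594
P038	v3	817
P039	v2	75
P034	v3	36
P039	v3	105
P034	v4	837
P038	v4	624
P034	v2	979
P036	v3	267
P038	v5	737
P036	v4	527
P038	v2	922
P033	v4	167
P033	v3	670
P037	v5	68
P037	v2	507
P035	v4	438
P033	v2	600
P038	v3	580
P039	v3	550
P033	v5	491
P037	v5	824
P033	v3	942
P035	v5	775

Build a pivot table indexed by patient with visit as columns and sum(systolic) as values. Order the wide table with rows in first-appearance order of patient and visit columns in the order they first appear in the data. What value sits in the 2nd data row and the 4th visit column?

2032

With rows in first-appearance order of patient, row 2 is patient=P034. visit columns in first-appearance order: v3, v4, v1, v5, v2; column 4 is v5.
Long rows with patient=P034, visit=v5: 488 + 930 + 614 = 2032.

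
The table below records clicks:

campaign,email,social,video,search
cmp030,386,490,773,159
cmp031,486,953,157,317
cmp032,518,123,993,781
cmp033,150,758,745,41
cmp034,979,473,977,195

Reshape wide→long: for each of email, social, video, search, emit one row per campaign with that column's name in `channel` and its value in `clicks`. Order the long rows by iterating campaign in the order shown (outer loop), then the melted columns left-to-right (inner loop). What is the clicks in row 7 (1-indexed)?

157

20 rows total (5 × 4). Row 7: index ⌊(7-1)/4⌋ = 1 into campaign → cmp031; (7-1) mod 4 = 2 into the melted columns → video.
So row 7 is (cmp031, video, 157); clicks = 157.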